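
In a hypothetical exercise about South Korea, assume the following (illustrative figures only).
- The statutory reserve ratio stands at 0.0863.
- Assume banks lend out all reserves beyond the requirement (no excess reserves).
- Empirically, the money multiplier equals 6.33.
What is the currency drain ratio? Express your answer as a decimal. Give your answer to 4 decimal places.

0.0851

Using m = 6.33. From m = (1 + c)/(c + rr + e), rearranging gives 1 + c = m·(c + rr + e), so c·(1 − m) = m·(rr + e) − 1.
Hence c = [m·(rr + e) − 1]/(1 − m) = [6.33 × (0.0863 + 0) − 1] / (1 − 6.33) ≈ 0.085126.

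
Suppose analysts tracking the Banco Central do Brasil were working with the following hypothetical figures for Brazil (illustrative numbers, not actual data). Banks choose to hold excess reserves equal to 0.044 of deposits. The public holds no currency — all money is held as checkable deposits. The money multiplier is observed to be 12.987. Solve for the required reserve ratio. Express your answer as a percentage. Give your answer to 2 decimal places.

Using m = 12.987. Since m = (1 + c)/(c + rr + e), the denominator satisfies c + rr + e = (1 + c)/m = (1 + 0) / 12.987 ≈ 0.077000.
With c = 0 and e = 0.044, the required reserve ratio is 0.077000 − 0 − 0.044 = 0.033.

3.30%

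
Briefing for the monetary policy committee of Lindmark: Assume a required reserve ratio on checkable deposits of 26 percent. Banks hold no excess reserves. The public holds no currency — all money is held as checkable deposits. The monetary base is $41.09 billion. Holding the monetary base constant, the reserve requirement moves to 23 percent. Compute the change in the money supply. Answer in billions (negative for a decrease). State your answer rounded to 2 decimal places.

$20.61 billion

Initially m₁ = 1 / (0.26) ≈ 3.84615, so M₁ = 3.84615 × 41.09 ≈ 158.0383 billion.
After the change m₂ = 1 / (0.23) ≈ 4.34783, so M₂ = 4.34783 × 41.09 ≈ 178.6523 billion.
ΔM = M₂ − M₁ = 178.6523 − 158.0383 = 20.614 billion.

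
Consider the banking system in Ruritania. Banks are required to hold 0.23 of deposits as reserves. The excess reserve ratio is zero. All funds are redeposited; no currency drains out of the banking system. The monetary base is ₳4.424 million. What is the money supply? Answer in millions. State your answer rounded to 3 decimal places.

With no currency drain or excess reserves, the money multiplier is m = 1/rr = 1/0.23 ≈ 4.34783.
Money supply M = m × MB = 4.34783 × 4.424 ≈ 19.2348 million.

₳19.235 million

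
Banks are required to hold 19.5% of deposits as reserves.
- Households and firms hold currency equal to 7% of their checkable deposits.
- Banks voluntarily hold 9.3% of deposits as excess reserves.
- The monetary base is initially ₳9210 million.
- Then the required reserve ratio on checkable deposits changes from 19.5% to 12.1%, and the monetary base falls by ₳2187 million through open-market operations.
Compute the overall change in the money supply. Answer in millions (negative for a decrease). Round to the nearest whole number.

Before: m₁ = (1 + 0.07) / (0.195 + 0.093 + 0.07) ≈ 2.98883, MB₁ = 9210, so M₁ = 2.98883 × 9210 = 27527.1243 million.
After: m₂ = (1 + 0.07) / (0.121 + 0.093 + 0.07) ≈ 3.76761, MB₂ = 9210 − 2187 = 7023, so M₂ = 3.76761 × 7023 ≈ 26459.925 million.
ΔM = M₂ − M₁ = 26459.925 − 27527.1243 = -1067.1993 million.

-1067 million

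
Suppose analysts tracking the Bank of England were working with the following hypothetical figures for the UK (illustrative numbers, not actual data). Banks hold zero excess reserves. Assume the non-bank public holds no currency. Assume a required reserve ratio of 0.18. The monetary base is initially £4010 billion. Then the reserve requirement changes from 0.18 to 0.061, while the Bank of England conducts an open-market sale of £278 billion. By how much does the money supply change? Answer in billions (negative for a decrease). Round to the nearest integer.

£38903 billion

Before: m₁ = 1 / (0.18) ≈ 5.55556, MB₁ = 4010, so M₁ = 5.55556 × 4010 = 22277.7956 billion.
After: m₂ = 1 / (0.061) ≈ 16.39344, MB₂ = 4010 − 278 = 3732, so M₂ = 16.39344 × 3732 ≈ 61180.3181 billion.
ΔM = M₂ − M₁ = 61180.3181 − 22277.7956 = 38902.5225 billion.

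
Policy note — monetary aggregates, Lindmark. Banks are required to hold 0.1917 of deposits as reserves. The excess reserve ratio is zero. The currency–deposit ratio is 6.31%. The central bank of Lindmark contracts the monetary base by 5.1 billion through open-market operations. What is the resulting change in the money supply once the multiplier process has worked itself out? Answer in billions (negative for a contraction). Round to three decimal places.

-21.279 billion

The money multiplier is m = (1 + c) / (rr + c) = (1 + 0.0631) / (0.1917 + 0.0631) ≈ 4.17229.
The sale removes 5.1 billion of base, so ΔM = m × ΔMB = 4.17229 × (−5.1) ≈ -21.2787 billion.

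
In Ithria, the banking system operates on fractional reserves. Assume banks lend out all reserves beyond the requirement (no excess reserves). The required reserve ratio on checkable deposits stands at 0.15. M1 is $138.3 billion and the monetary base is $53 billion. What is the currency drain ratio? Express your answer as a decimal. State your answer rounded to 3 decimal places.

Using m = M/MB = 138.3/53 ≈ 2.609434. From m = (1 + c)/(c + rr + e), rearranging gives 1 + c = m·(c + rr + e), so c·(1 − m) = m·(rr + e) − 1.
Hence c = [m·(rr + e) − 1]/(1 − m) = [2.609434 × (0.15 + 0) − 1] / (1 − 2.609434) ≈ 0.378136.

0.378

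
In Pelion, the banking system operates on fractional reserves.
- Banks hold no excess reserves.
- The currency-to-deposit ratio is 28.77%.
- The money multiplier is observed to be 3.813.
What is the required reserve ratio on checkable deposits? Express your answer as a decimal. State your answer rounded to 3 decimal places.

Using m = 3.813. Since m = (1 + c)/(c + rr + e), the denominator satisfies c + rr + e = (1 + c)/m = (1 + 0.2877) / 3.813 ≈ 0.337713.
With c = 0.2877 and e = 0, the required reserve ratio on checkable deposits is 0.337713 − 0.2877 − 0 = 0.050013.

0.050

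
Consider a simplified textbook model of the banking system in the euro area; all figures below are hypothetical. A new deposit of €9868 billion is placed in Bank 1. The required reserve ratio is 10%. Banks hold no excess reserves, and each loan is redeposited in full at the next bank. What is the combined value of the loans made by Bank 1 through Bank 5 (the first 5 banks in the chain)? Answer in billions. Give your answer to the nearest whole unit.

Bank i lends (1 − rr)^i of the original deposit: Bank 1 lends 9868·0.9000 = 8881.2000, Bank 2 lends 9868·0.9000² = 7993.0800, and so on.
Summing a geometric series: total = 9868·[0.9000·(1 − 0.9000^5) / (1 − 0.9000)] ≈ 36369.4021 billion.

€36369 billion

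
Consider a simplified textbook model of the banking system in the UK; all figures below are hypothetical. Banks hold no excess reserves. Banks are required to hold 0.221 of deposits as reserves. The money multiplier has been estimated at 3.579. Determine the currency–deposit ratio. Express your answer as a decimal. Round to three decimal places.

0.081

Using m = 3.579. From m = (1 + c)/(c + rr + e), rearranging gives 1 + c = m·(c + rr + e), so c·(1 − m) = m·(rr + e) − 1.
Hence c = [m·(rr + e) − 1]/(1 − m) = [3.579 × (0.221 + 0) − 1] / (1 − 3.579) ≈ 0.081055.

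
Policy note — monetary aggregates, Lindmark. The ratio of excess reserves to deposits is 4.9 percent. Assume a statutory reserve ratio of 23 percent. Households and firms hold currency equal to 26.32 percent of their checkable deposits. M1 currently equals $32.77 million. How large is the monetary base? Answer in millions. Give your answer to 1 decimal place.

$14.1 million

The money multiplier is m = (1 + c) / (rr + e + c) = (1 + 0.2632) / (0.23 + 0.049 + 0.2632) ≈ 2.3298.
MB = M / m = 32.77 / 2.3298 ≈ 14.0656 million.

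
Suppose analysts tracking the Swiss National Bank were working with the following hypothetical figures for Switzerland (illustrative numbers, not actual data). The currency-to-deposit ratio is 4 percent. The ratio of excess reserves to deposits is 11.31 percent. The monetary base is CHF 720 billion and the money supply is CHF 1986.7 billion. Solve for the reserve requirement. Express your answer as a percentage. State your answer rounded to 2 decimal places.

Using m = M/MB = 1986.7/720 ≈ 2.759306. Since m = (1 + c)/(c + rr + e), the denominator satisfies c + rr + e = (1 + c)/m = (1 + 0.04) / 2.759306 ≈ 0.376906.
With c = 0.04 and e = 0.1131, the reserve requirement is 0.376906 − 0.04 − 0.1131 = 0.223806.

22.38%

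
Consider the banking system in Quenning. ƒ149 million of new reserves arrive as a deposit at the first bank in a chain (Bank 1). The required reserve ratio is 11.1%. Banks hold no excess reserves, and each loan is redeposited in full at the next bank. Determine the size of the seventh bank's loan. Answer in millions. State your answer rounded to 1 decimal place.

ƒ65.4 million

Each bank lends a fraction (1 − rr) = 0.8890 of the deposit it receives, so Bank 7 receives 149·0.8890^6 and lends 149·0.8890^7 ≈ 65.3881 million.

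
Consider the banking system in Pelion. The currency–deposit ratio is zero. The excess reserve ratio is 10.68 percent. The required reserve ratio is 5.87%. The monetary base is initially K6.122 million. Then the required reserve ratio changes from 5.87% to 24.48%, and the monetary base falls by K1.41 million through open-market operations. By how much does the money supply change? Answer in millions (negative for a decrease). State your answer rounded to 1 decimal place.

Before: m₁ = 1 / (0.0587 + 0.1068) ≈ 6.0423, MB₁ = 6.122, so M₁ = 6.0423 × 6.122 ≈ 36.991 million.
After: m₂ = 1 / (0.2448 + 0.1068) ≈ 2.8441, MB₂ = 6.122 − 1.41 = 4.712, so M₂ = 2.8441 × 4.712 ≈ 13.4014 million.
ΔM = M₂ − M₁ = 13.4014 − 36.991 = -23.5896 million.

-23.6 million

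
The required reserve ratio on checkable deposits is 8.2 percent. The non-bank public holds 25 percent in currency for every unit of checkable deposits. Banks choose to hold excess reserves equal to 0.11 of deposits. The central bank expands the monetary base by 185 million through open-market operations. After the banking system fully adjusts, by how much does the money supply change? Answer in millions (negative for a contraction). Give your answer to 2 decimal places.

523.19 million

The money multiplier is m = (1 + c) / (rr + e + c) = (1 + 0.25) / (0.082 + 0.11 + 0.25) ≈ 2.828054.
The purchase adds 185 million of base, so ΔM = m × ΔMB = 2.828054 × (+185) ≈ 523.19 million.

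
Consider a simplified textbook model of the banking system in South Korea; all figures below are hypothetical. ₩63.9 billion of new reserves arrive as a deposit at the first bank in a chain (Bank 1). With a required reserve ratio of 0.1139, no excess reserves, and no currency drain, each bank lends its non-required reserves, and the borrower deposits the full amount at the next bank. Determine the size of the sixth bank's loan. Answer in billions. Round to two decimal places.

₩30.93 billion

Each bank lends a fraction (1 − rr) = 0.8861 of the deposit it receives, so Bank 6 receives 63.9·0.8861^5 and lends 63.9·0.8861^6 ≈ 30.9312 billion.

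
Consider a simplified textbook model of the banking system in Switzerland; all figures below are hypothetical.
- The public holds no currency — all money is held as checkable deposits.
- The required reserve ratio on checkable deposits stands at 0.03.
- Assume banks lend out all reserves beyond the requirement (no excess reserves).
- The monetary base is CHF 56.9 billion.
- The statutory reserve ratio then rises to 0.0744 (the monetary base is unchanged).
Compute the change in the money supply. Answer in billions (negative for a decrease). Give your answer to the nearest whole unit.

-1132 billion

Initially m₁ = 1 / (0.03) ≈ 33.3333, so M₁ = 33.3333 × 56.9 ≈ 1896.6648 billion.
After the change m₂ = 1 / (0.0744) ≈ 13.4409, so M₂ = 13.4409 × 56.9 ≈ 764.7872 billion.
ΔM = M₂ − M₁ = 764.7872 − 1896.6648 = -1131.8776 billion.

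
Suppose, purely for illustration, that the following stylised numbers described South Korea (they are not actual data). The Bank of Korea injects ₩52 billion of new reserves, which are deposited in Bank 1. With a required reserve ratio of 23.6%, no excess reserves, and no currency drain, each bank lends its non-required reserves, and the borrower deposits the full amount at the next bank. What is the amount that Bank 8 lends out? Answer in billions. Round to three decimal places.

₩6.036 billion

Each bank lends a fraction (1 − rr) = 0.7640 of the deposit it receives, so Bank 8 receives 52·0.7640^7 and lends 52·0.7640^8 ≈ 6.0360 billion.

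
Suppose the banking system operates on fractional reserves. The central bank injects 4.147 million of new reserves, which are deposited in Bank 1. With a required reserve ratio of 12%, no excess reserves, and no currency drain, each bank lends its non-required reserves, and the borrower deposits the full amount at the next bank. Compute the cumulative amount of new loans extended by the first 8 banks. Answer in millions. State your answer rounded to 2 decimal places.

19.47 million

Bank i lends (1 − rr)^i of the original deposit: Bank 1 lends 4.147·0.8800 ≈ 3.6494, Bank 2 lends 4.147·0.8800² ≈ 3.2114, and so on.
Summing a geometric series: total = 4.147·[0.8800·(1 − 0.8800^8) / (1 − 0.8800)] ≈ 19.4744 million.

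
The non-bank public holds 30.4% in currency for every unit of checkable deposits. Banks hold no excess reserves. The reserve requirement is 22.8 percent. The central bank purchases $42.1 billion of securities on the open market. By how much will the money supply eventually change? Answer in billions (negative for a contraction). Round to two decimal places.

$103.19 billion

The money multiplier is m = (1 + c) / (rr + c) = (1 + 0.304) / (0.228 + 0.304) ≈ 2.45113.
The purchase adds 42.1 billion of base, so ΔM = m × ΔMB = 2.45113 × (+42.1) ≈ 103.1926 billion.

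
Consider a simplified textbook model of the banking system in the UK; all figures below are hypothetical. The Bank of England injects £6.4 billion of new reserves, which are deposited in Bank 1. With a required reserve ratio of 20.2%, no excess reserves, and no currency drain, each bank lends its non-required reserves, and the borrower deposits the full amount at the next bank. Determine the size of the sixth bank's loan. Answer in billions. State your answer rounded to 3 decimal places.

Each bank lends a fraction (1 − rr) = 0.7980 of the deposit it receives, so Bank 6 receives 6.4·0.7980^5 and lends 6.4·0.7980^6 ≈ 1.6527 billion.

£1.653 billion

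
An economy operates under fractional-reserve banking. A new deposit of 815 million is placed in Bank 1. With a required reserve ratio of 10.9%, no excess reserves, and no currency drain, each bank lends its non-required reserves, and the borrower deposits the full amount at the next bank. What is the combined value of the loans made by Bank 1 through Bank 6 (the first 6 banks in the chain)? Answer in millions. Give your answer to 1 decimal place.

3328.8 million

Bank i lends (1 − rr)^i of the original deposit: Bank 1 lends 815·0.8910 = 726.1650, Bank 2 lends 815·0.8910² ≈ 647.0130, and so on.
Summing a geometric series: total = 815·[0.8910·(1 − 0.8910^6) / (1 − 0.8910)] ≈ 3328.7593 million.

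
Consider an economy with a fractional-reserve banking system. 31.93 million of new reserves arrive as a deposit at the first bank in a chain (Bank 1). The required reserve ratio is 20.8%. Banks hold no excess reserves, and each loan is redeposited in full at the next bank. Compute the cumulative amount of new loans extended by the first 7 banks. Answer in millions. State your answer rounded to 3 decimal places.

Bank i lends (1 − rr)^i of the original deposit: Bank 1 lends 31.93·0.7920 ≈ 25.2886, Bank 2 lends 31.93·0.7920² ≈ 20.0285, and so on.
Summing a geometric series: total = 31.93·[0.7920·(1 − 0.7920^7) / (1 − 0.7920)] ≈ 97.8147 million.

97.815 million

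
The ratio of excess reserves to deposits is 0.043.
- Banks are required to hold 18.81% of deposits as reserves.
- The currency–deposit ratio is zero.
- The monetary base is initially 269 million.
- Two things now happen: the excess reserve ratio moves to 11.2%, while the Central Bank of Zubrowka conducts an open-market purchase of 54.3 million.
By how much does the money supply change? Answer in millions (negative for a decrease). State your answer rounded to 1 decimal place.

Before: m₁ = 1 / (0.1881 + 0.043) ≈ 4.32713, MB₁ = 269, so M₁ = 4.32713 × 269 ≈ 1163.998 million.
After: m₂ = 1 / (0.1881 + 0.112) ≈ 3.33222, MB₂ = 269 + 54.3 = 323.3, so M₂ = 3.33222 × 323.3 ≈ 1077.3067 million.
ΔM = M₂ − M₁ = 1077.3067 − 1163.998 = -86.6913 million.

-86.7 million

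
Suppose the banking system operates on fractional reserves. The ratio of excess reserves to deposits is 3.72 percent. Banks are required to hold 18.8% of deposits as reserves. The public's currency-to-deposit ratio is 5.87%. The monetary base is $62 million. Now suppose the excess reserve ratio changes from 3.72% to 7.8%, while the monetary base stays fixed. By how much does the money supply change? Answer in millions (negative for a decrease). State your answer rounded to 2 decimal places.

Initially m₁ = (1 + 0.0587) / (0.188 + 0.0372 + 0.0587) ≈ 3.72913, so M₁ = 3.72913 × 62 ≈ 231.2061 million.
After the change m₂ = (1 + 0.0587) / (0.188 + 0.078 + 0.0587) ≈ 3.26055, so M₂ = 3.26055 × 62 = 202.1541 million.
ΔM = M₂ − M₁ = 202.1541 − 231.2061 = -29.052 million.

-29.05 million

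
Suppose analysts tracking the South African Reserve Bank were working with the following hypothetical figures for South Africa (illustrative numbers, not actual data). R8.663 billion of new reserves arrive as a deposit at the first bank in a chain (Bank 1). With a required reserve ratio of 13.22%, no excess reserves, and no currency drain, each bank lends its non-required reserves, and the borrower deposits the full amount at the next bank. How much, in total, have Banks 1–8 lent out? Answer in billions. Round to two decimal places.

R38.58 billion

Bank i lends (1 − rr)^i of the original deposit: Bank 1 lends 8.663·0.8678 ≈ 7.5178, Bank 2 lends 8.663·0.8678² ≈ 6.5239, and so on.
Summing a geometric series: total = 8.663·[0.8678·(1 − 0.8678^8) / (1 − 0.8678)] ≈ 38.5765 billion.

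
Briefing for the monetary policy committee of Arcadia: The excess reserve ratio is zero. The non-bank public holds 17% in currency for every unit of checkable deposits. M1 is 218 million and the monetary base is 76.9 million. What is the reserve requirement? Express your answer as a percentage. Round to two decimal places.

24.27%

Using m = M/MB = 218/76.9 ≈ 2.834850. Since m = (1 + c)/(c + rr + e), the denominator satisfies c + rr + e = (1 + c)/m = (1 + 0.17) / 2.834850 ≈ 0.412720.
With c = 0.17 and e = 0, the reserve requirement is 0.412720 − 0.17 − 0 = 0.24272.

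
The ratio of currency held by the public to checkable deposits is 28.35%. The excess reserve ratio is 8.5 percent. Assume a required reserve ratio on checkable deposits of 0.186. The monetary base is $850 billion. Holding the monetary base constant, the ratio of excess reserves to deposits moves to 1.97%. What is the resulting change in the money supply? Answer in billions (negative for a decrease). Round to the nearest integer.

Initially m₁ = (1 + 0.2835) / (0.186 + 0.085 + 0.2835) ≈ 2.3147, so M₁ = 2.3147 × 850 = 1967.495 billion.
After the change m₂ = (1 + 0.2835) / (0.186 + 0.0197 + 0.2835) ≈ 2.6237, so M₂ = 2.6237 × 850 = 2230.145 billion.
ΔM = M₂ − M₁ = 2230.145 − 1967.495 = 262.65 billion.

$263 billion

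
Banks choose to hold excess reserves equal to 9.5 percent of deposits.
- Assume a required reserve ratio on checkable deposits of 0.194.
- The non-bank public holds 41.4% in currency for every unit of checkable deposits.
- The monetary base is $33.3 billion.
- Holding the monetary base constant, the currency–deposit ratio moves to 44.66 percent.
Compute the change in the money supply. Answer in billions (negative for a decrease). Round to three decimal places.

Initially m₁ = (1 + 0.414) / (0.194 + 0.095 + 0.414) ≈ 2.011380, so M₁ = 2.011380 × 33.3 ≈ 66.979 billion.
After the change m₂ = (1 + 0.4466) / (0.194 + 0.095 + 0.4466) ≈ 1.966558, so M₂ = 1.966558 × 33.3 ≈ 65.4864 billion.
ΔM = M₂ − M₁ = 65.4864 − 66.979 = -1.4926 billion.

-1.493 billion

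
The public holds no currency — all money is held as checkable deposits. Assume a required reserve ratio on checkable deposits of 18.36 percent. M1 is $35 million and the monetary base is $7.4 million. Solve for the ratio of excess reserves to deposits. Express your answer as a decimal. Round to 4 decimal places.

Using m = M/MB = 35/7.4 ≈ 4.729730. Since m = (1 + c)/(c + rr + e), the denominator satisfies c + rr + e = (1 + c)/m = (1 + 0) / 4.729730 ≈ 0.211429.
With c = 0 and rr = 0.1836, the ratio of excess reserves to deposits is 0.211429 − 0 − 0.1836 = 0.027829.

0.0278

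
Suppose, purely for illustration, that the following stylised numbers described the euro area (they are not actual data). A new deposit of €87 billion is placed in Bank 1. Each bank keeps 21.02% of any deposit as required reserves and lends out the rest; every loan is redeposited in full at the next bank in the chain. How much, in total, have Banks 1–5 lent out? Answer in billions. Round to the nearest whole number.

€226 billion

Bank i lends (1 − rr)^i of the original deposit: Bank 1 lends 87·0.7898 = 68.7126, Bank 2 lends 87·0.7898² ≈ 54.2692, and so on.
Summing a geometric series: total = 87·[0.7898·(1 − 0.7898^5) / (1 − 0.7898)] ≈ 226.4324 billion.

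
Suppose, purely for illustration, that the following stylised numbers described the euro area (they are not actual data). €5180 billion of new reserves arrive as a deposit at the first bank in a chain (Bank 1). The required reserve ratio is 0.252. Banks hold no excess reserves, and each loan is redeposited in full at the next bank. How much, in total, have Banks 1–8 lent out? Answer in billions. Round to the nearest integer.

€13869 billion

Bank i lends (1 − rr)^i of the original deposit: Bank 1 lends 5180·0.7480 = 3874.6400, Bank 2 lends 5180·0.7480² ≈ 2898.2307, and so on.
Summing a geometric series: total = 5180·[0.7480·(1 − 0.7480^8) / (1 − 0.7480)] ≈ 13868.7972 billion.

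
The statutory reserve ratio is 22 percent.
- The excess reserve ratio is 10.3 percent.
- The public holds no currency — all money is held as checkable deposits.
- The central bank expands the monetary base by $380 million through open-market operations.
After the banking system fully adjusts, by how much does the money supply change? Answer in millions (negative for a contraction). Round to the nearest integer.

The money multiplier is m = 1 / (rr + e) = 1 / (0.22 + 0.103) ≈ 3.0960.
The purchase adds 380 million of base, so ΔM = m × ΔMB = 3.0960 × (+380) = 1176.48 million.

$1176 million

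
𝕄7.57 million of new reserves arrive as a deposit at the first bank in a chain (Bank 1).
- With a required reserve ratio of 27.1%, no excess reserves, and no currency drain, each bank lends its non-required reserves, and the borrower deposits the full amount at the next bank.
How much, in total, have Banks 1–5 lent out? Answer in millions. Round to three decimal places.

Bank i lends (1 − rr)^i of the original deposit: Bank 1 lends 7.57·0.7290 ≈ 5.5185, Bank 2 lends 7.57·0.7290² ≈ 4.0230, and so on.
Summing a geometric series: total = 7.57·[0.7290·(1 − 0.7290^5) / (1 − 0.7290)] ≈ 16.1709 million.

𝕄16.171 million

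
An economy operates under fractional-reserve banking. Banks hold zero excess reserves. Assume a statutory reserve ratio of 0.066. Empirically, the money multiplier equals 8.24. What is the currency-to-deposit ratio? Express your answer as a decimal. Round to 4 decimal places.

0.0630

Using m = 8.24. From m = (1 + c)/(c + rr + e), rearranging gives 1 + c = m·(c + rr + e), so c·(1 − m) = m·(rr + e) − 1.
Hence c = [m·(rr + e) − 1]/(1 − m) = [8.24 × (0.066 + 0) − 1] / (1 − 8.24) ≈ 0.063006.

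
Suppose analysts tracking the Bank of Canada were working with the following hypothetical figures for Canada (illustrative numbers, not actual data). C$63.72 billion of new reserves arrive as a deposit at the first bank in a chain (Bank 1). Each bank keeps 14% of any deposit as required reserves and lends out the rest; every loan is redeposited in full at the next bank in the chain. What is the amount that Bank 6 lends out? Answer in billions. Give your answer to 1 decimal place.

Each bank lends a fraction (1 − rr) = 0.8600 of the deposit it receives, so Bank 6 receives 63.72·0.8600^5 and lends 63.72·0.8600^6 ≈ 25.7790 billion.

C$25.8 billion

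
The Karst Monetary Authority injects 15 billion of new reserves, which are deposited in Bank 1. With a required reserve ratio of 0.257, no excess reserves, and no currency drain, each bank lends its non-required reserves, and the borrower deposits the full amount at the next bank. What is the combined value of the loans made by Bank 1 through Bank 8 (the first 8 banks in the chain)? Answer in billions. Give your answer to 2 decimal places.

Bank i lends (1 − rr)^i of the original deposit: Bank 1 lends 15·0.7430 = 11.1450, Bank 2 lends 15·0.7430² ≈ 8.2807, and so on.
Summing a geometric series: total = 15·[0.7430·(1 − 0.7430^8) / (1 − 0.7430)] ≈ 39.3381 billion.

39.34 billion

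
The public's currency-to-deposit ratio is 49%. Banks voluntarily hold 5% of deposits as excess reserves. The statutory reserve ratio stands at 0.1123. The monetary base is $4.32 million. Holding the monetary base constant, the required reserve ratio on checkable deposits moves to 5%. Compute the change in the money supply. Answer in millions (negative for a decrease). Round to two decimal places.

Initially m₁ = (1 + 0.49) / (0.1123 + 0.05 + 0.49) ≈ 2.2842, so M₁ = 2.2842 × 4.32 ≈ 9.8677 million.
After the change m₂ = (1 + 0.49) / (0.05 + 0.05 + 0.49) ≈ 2.5254, so M₂ = 2.5254 × 4.32 ≈ 10.9097 million.
ΔM = M₂ − M₁ = 10.9097 − 9.8677 = 1.042 million.

$1.04 million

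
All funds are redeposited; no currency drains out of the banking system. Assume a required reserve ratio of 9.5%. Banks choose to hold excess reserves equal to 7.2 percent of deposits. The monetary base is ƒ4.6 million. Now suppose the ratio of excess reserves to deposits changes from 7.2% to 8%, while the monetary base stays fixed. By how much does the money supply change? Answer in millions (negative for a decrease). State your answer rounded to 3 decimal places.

Initially m₁ = 1 / (0.095 + 0.072) ≈ 5.98802, so M₁ = 5.98802 × 4.6 ≈ 27.5449 million.
After the change m₂ = 1 / (0.095 + 0.08) ≈ 5.71429, so M₂ = 5.71429 × 4.6 ≈ 26.2857 million.
ΔM = M₂ − M₁ = 26.2857 − 27.5449 = -1.2592 million.

-1.259 million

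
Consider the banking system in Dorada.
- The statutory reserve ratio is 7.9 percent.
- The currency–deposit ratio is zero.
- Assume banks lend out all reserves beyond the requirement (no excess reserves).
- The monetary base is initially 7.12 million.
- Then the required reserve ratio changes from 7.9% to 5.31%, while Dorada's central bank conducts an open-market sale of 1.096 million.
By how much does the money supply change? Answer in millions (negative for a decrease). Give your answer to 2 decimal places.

23.32 million

Before: m₁ = 1 / (0.079) ≈ 12.6582, MB₁ = 7.12, so M₁ = 12.6582 × 7.12 ≈ 90.1264 million.
After: m₂ = 1 / (0.0531) ≈ 18.8324, MB₂ = 7.12 − 1.096 = 6.024, so M₂ = 18.8324 × 6.024 ≈ 113.4464 million.
ΔM = M₂ − M₁ = 113.4464 − 90.1264 = 23.32 million.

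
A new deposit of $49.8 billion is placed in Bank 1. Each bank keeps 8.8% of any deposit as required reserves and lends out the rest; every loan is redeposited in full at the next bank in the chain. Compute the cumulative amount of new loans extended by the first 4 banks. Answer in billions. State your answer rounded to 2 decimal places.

$159.07 billion

Bank i lends (1 − rr)^i of the original deposit: Bank 1 lends 49.8·0.9120 = 45.4176, Bank 2 lends 49.8·0.9120² ≈ 41.4209, and so on.
Summing a geometric series: total = 49.8·[0.9120·(1 − 0.9120^4) / (1 − 0.9120)] ≈ 159.0658 billion.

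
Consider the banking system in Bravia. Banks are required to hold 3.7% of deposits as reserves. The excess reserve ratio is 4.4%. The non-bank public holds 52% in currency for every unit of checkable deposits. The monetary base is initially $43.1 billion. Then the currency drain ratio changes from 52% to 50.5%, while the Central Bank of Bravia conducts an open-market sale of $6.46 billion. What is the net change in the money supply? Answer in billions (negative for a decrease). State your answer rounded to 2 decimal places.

-14.90 billion

Before: m₁ = (1 + 0.52) / (0.037 + 0.044 + 0.52) ≈ 2.52912, MB₁ = 43.1, so M₁ = 2.52912 × 43.1 ≈ 109.0051 billion.
After: m₂ = (1 + 0.505) / (0.037 + 0.044 + 0.505) ≈ 2.56826, MB₂ = 43.1 − 6.46 = 36.64, so M₂ = 2.56826 × 36.64 ≈ 94.101 billion.
ΔM = M₂ − M₁ = 94.101 − 109.0051 = -14.9041 billion.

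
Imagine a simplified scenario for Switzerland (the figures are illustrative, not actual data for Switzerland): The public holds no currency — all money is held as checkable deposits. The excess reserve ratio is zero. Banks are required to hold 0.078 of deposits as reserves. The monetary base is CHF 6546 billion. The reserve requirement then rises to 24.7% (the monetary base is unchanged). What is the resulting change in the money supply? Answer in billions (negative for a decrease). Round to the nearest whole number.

-57421 billion

Initially m₁ = 1 / (0.078) ≈ 12.82051, so M₁ = 12.82051 × 6546 ≈ 83923.0585 billion.
After the change m₂ = 1 / (0.247) ≈ 4.04858, so M₂ = 4.04858 × 6546 ≈ 26502.0047 billion.
ΔM = M₂ − M₁ = 26502.0047 − 83923.0585 = -57421.0538 billion.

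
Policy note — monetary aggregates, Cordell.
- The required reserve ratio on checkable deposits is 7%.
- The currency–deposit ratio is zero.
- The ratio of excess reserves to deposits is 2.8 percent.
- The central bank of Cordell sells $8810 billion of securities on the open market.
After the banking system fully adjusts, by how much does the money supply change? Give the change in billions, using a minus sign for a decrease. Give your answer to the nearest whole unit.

The money multiplier is m = 1 / (rr + e) = 1 / (0.07 + 0.028) ≈ 10.20408.
The sale removes 8810 billion of base, so ΔM = m × ΔMB = 10.20408 × (−8810) = -89897.9448 billion.

-89898 billion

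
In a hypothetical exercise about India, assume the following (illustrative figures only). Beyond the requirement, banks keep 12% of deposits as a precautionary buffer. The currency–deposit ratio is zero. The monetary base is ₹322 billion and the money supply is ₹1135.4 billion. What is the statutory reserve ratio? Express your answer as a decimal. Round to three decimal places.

0.164

Using m = M/MB = 1135.4/322 ≈ 3.526087. Since m = (1 + c)/(c + rr + e), the denominator satisfies c + rr + e = (1 + c)/m = (1 + 0) / 3.526087 ≈ 0.283600.
With c = 0 and e = 0.12, the statutory reserve ratio is 0.283600 − 0 − 0.12 = 0.1636.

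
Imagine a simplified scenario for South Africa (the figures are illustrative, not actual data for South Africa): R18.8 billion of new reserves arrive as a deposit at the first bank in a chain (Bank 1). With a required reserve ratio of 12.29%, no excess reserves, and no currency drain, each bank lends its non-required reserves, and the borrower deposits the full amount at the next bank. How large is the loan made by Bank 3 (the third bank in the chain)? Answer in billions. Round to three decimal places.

R12.685 billion

Each bank lends a fraction (1 − rr) = 0.8771 of the deposit it receives, so Bank 3 receives 18.8·0.8771^2 and lends 18.8·0.8771^3 ≈ 12.6854 billion.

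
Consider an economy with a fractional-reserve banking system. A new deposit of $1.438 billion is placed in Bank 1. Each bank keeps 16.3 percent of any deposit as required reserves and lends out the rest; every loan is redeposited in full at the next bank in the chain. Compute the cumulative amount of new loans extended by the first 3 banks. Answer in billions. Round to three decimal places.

Bank i lends (1 − rr)^i of the original deposit: Bank 1 lends 1.438·0.8370 ≈ 1.2036, Bank 2 lends 1.438·0.8370² ≈ 1.0074, and so on.
Summing a geometric series: total = 1.438·[0.8370·(1 − 0.8370^3) / (1 − 0.8370)] ≈ 3.0542 billion.

$3.054 billion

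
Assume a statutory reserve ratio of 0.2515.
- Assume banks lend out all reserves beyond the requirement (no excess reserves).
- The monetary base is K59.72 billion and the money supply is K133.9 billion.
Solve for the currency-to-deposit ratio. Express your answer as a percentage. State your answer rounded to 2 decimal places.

Using m = M/MB = 133.9/59.72 ≈ 2.242130. From m = (1 + c)/(c + rr + e), rearranging gives 1 + c = m·(c + rr + e), so c·(1 − m) = m·(rr + e) − 1.
Hence c = [m·(rr + e) − 1]/(1 − m) = [2.242130 × (0.2515 + 0) − 1] / (1 − 2.242130) ≈ 0.351094.

35.11%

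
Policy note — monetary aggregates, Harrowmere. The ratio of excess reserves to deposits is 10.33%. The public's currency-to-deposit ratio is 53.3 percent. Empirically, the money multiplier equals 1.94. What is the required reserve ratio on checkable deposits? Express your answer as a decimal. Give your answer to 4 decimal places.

0.1539

Using m = 1.94. Since m = (1 + c)/(c + rr + e), the denominator satisfies c + rr + e = (1 + c)/m = (1 + 0.533) / 1.94 ≈ 0.790206.
With c = 0.533 and e = 0.1033, the required reserve ratio on checkable deposits is 0.790206 − 0.533 − 0.1033 = 0.153906.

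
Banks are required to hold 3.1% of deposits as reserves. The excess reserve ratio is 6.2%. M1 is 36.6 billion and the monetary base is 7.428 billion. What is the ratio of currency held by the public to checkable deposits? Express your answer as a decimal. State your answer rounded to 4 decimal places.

Using m = M/MB = 36.6/7.428 ≈ 4.927302. From m = (1 + c)/(c + rr + e), rearranging gives 1 + c = m·(c + rr + e), so c·(1 − m) = m·(rr + e) − 1.
Hence c = [m·(rr + e) − 1]/(1 − m) = [4.927302 × (0.031 + 0.062) − 1] / (1 − 4.927302) ≈ 0.137947.

0.1379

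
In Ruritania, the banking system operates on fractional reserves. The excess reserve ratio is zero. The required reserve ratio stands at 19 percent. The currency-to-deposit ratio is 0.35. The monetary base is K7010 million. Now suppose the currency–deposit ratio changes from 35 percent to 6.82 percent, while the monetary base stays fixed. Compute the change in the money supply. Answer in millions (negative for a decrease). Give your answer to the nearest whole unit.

Initially m₁ = (1 + 0.35) / (0.19 + 0.35) = 2.5, so M₁ = 2.5 × 7010 = 17525 million.
After the change m₂ = (1 + 0.0682) / (0.19 + 0.0682) ≈ 4.13710, so M₂ = 4.13710 × 7010 = 29001.071 million.
ΔM = M₂ − M₁ = 29001.071 − 17525 = 11476.071 million.

K11476 million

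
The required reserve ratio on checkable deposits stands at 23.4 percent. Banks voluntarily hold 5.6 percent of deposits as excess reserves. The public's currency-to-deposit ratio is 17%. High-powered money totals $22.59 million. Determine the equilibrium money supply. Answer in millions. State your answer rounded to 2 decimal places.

$57.46 million

The money multiplier is m = (1 + c) / (rr + e + c) = (1 + 0.17) / (0.234 + 0.056 + 0.17) ≈ 2.54348.
So M = m × MB = 2.54348 × 22.59 ≈ 57.4572 million.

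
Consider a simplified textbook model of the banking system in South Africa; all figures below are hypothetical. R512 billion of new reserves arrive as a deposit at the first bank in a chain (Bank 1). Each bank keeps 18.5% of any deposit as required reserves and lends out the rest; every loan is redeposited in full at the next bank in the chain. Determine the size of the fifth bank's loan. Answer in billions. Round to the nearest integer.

R184 billion

Each bank lends a fraction (1 − rr) = 0.8150 of the deposit it receives, so Bank 5 receives 512·0.8150^4 and lends 512·0.8150^5 ≈ 184.1018 billion.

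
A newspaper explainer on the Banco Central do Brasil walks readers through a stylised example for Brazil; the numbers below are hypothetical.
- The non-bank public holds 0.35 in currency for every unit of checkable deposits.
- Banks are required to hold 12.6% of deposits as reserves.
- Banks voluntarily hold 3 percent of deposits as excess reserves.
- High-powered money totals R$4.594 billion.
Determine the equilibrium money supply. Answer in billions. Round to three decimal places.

The money multiplier is m = (1 + c) / (rr + e + c) = (1 + 0.35) / (0.126 + 0.03 + 0.35) ≈ 2.66798.
So M = m × MB = 2.66798 × 4.594 ≈ 12.2567 billion.

R$12.257 billion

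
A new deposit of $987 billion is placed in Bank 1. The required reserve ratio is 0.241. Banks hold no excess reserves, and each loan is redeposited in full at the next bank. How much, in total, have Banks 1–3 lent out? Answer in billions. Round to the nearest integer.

Bank i lends (1 − rr)^i of the original deposit: Bank 1 lends 987·0.7590 = 749.1330, Bank 2 lends 987·0.7590² ≈ 568.5919, and so on.
Summing a geometric series: total = 987·[0.7590·(1 − 0.7590^3) / (1 − 0.7590)] ≈ 1749.2862 billion.

$1749 billion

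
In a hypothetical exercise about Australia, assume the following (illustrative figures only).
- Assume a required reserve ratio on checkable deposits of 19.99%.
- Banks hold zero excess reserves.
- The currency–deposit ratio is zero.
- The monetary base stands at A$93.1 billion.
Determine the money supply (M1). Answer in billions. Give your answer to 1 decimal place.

A$465.7 billion

With no currency drain or excess reserves, the money multiplier is m = 1/rr = 1/0.1999 ≈ 5.0025.
Money supply M = m × MB = 5.0025 × 93.1 ≈ 465.7328 billion.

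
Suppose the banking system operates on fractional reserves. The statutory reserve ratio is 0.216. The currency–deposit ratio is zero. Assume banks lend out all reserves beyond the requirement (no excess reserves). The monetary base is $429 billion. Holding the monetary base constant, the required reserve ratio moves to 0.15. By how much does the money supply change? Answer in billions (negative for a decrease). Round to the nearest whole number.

$874 billion

Initially m₁ = 1 / (0.216) ≈ 4.6296, so M₁ = 4.6296 × 429 = 1986.0984 billion.
After the change m₂ = 1 / (0.15) ≈ 6.6667, so M₂ = 6.6667 × 429 = 2860.0143 billion.
ΔM = M₂ − M₁ = 2860.0143 − 1986.0984 = 873.9159 billion.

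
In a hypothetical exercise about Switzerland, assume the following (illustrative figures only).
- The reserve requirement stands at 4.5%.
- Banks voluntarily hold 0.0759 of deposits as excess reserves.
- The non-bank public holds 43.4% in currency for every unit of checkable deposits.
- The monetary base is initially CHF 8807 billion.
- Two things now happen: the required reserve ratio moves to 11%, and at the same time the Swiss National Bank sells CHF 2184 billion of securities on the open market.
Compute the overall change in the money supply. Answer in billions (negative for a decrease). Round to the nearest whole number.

Before: m₁ = (1 + 0.434) / (0.045 + 0.0759 + 0.434) ≈ 2.58425, MB₁ = 8807, so M₁ = 2.58425 × 8807 ≈ 22759.4898 billion.
After: m₂ = (1 + 0.434) / (0.11 + 0.0759 + 0.434) ≈ 2.31328, MB₂ = 8807 − 2184 = 6623, so M₂ = 2.31328 × 6623 ≈ 15320.8534 billion.
ΔM = M₂ − M₁ = 15320.8534 − 22759.4898 = -7438.6364 billion.

-7439 billion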